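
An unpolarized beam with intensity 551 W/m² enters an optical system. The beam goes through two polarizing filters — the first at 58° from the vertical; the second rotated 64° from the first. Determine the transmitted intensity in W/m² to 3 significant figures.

I ≈ 52.9 W/m²

Unpolarized light through the first polarizer → I₁ = 551 W/m²/2 = 275.5 W/m², polarized at 58°.
I₂ = I₁ · cos²(64°) = 275.5 · 0.1922 = 52.94 W/m².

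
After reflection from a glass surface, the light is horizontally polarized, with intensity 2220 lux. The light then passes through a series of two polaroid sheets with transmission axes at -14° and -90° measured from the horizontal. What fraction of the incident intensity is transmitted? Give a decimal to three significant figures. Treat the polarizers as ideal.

I₁ = 2220 lux · cos²(14°) = 2090 lux.
I₂ = I₁ · cos²(76°) = 2090 · 0.05853 = 122.3 lux.
Transmitted fraction = 0.0551.

I/I₀ ≈ 0.0551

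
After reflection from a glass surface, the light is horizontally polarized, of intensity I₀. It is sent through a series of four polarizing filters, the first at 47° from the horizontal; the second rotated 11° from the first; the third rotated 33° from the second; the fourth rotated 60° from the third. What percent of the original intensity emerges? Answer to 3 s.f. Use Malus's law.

≈ 7.88%

By Malus's law, I₁ = I₀ cos²(47° − 0°) = I₀ cos²(47°) = 0.4651 I₀.
I₂ = I₁ cos²(11°) = 0.4651 · 0.9636 I₀ = 0.4482 I₀.
I₃ = I₂ cos²(33°) = 0.4482 · 0.7034 I₀ = 0.3152 I₀.
I₄ = I₃ cos²(60°) = 0.3152 · 0.25 I₀ = 0.07881 I₀.
That is 7.881% of the incident intensity.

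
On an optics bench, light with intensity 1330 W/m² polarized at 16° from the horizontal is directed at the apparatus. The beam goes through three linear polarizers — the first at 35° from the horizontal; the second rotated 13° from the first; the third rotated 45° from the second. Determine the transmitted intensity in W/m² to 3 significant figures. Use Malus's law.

By Malus's law, I₁ = 1330 W/m² · cos²(19°) = 1189 W/m².
I₂ = I₁ · cos²(13°) = 1189 · 0.9494 = 1129 W/m².
I₃ = I₂ · cos²(45°) = 1129 · 0.5 = 564.4 W/m².

I ≈ 564 W/m²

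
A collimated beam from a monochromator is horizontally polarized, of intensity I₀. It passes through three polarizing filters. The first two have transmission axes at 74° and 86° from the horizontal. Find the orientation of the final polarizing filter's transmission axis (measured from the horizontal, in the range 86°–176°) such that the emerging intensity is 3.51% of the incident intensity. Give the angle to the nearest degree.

I₁ = I₀ cos²(74° − 0°) = I₀ cos²(74°) = 0.07598 I₀.
I₂ = I₁ cos²(86° − 74°) = 0.07598 I₀ · cos²(12°) = 0.07269 I₀.
Need I₃/I₀ = 0.0351, so cos²(θ − 86°) = 0.0351 / 0.07269 = 0.4829.
θ − 86° = arccos(√0.4829) = 46.0°, giving θ ≈ 86 + 46.0 = 132.0°.

θ ≈ 132°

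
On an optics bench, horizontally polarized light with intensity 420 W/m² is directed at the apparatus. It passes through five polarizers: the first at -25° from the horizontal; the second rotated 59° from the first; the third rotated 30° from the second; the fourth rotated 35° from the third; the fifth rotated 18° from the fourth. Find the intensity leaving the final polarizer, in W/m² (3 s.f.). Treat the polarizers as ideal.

I ≈ 41.7 W/m²

I₁ = 420 W/m² · cos²(25°) = 345 W/m².
I₂ = I₁ · cos²(59°) = 345 · 0.2653 = 91.51 W/m².
I₃ = I₂ · cos²(30°) = 91.51 · 0.75 = 68.63 W/m².
I₄ = I₃ · cos²(35°) = 68.63 · 0.671 = 46.05 W/m².
I₅ = I₄ · cos²(18°) = 46.05 · 0.9045 = 41.66 W/m².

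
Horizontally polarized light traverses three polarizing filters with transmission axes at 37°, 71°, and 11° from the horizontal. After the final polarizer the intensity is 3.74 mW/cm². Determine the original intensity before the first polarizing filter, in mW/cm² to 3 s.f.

By Malus's law, I₁ = I₀ cos²(37° − 0°) = I₀ cos²(37°) = 0.6378 I₀.
I₂ = I₁ cos²(71° − 37°) = 0.6378 I₀ · cos²(34°) = 0.4384 I₀.
I₃ = I₂ cos²(11° − 71°) = 0.4384 I₀ · cos²(60°) = 0.1096 I₀.
So 3.74 mW/cm² = 0.1096 I₀, giving I₀ = 3.74/0.1096 = 34.13 mW/cm².

I₀ ≈ 34.1 mW/cm²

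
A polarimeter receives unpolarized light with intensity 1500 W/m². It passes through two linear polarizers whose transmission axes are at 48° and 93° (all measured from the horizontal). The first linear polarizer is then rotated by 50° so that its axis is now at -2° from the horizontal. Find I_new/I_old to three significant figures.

Before rotation:
Unpolarized light through the first polarizer → I₁ = ½ I₀, now polarized at 48°.
I₂ = I₁ cos²(93° − 48°) = 0.5 I₀ · cos²(45°) = 0.25 I₀.
After rotation:
Unpolarized light through the first polarizer → I₁ = ½ I₀, now polarized at -2°.
Angle between axes 1 and 2: 85°. I₂ = 0.5 I₀ · cos²(85°) = 0.003798 I₀.
Ratio = 0.003798 / 0.25 = 0.01519.

I_new/I_old ≈ 0.0152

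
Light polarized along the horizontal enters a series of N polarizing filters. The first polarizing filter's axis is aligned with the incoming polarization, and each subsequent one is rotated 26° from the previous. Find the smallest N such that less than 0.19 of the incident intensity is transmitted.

First polarizer is aligned with the polarization: full transmission.
Each further stage multiplies by cos²(26°) = 0.8078.
After N polarizers: T = 0.8078^(N−1). Require T < 0.19 ⇒ N−1 > ln(0.19)/ln(0.8078) = 7.78, so N−1 ≥ 8 and N = 9.
Check: N=9 gives T = 0.1814 < 0.19; N=8 gives T = 0.2245.

N = 9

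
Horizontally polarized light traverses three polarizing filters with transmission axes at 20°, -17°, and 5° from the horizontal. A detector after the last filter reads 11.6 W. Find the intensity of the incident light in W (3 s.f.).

I₀ ≈ 24.0 W

I₁ = I₀ cos²(20° − 0°) = I₀ cos²(20°) = 0.883 I₀.
I₂ = I₁ cos²(-17° − 20°) = 0.883 I₀ · cos²(37°) = 0.5632 I₀.
I₃ = I₂ cos²(5° + 17°) = 0.5632 I₀ · cos²(22°) = 0.4842 I₀.
So 11.6 W = 0.4842 I₀, giving I₀ = 11.6/0.4842 = 23.96 W.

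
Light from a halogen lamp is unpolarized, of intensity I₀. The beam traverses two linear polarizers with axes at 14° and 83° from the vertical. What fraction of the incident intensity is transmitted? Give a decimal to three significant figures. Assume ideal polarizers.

≈ 0.0642 I₀

Unpolarized light through the first polarizer → I₁ = ½ I₀, now polarized at 14°.
I₂ = I₁ cos²(83° − 14°) = 0.5 I₀ · cos²(69°) = 0.06421 I₀.
Transmitted fraction = 0.06421.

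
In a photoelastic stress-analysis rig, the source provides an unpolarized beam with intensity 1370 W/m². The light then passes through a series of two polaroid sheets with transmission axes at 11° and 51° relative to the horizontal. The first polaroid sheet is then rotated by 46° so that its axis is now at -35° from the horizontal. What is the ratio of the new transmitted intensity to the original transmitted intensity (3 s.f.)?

I_new/I_old ≈ 0.00829

Before rotation:
Unpolarized light through the first polarizer → I₁ = ½ I₀, now polarized at 11°.
I₂ = I₁ cos²(51° − 11°) = 0.5 I₀ · cos²(40°) = 0.2934 I₀.
After rotation:
Unpolarized light through the first polarizer → I₁ = ½ I₀, now polarized at -35°.
I₂ = I₁ cos²(51° + 35°) = 0.5 I₀ · cos²(86°) = 0.002433 I₀.
Ratio = 0.002433 / 0.2934 = 0.008292.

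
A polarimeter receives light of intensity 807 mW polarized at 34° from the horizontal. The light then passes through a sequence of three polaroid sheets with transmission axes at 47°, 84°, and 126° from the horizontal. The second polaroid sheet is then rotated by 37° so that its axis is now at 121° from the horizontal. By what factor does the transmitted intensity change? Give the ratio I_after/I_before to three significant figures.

Before rotation:
I₁ = I₀ cos²(47° − 34°) = I₀ cos²(13°) = 0.9494 I₀.
I₂ = I₁ cos²(84° − 47°) = 0.9494 I₀ · cos²(37°) = 0.6055 I₀.
I₃ = I₂ cos²(126° − 84°) = 0.6055 I₀ · cos²(42°) = 0.3344 I₀.
After rotation:
I₁ = I₀ cos²(47° − 34°) = I₀ cos²(13°) = 0.9494 I₀.
I₂ = I₁ cos²(121° − 47°) = 0.9494 I₀ · cos²(74°) = 0.07213 I₀.
I₃ = I₂ cos²(126° − 121°) = 0.07213 I₀ · cos²(5°) = 0.07158 I₀.
Ratio = 0.07158 / 0.3344 = 0.2141.

I_new/I_old ≈ 0.214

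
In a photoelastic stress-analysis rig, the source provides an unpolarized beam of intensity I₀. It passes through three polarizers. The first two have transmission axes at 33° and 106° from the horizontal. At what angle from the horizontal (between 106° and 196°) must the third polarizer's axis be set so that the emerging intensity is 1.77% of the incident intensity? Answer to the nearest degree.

θ ≈ 156°

Unpolarized light through the first polarizer → I₁ = ½ I₀, now polarized at 33°.
I₂ = I₁ cos²(106° − 33°) = 0.5 I₀ · cos²(73°) = 0.04274 I₀.
Need I₃/I₀ = 0.0177, so cos²(θ − 106°) = 0.0177 / 0.04274 = 0.4141.
θ − 106° = arccos(√0.4141) = 49.9°, giving θ ≈ 106 + 49.9 = 155.9°.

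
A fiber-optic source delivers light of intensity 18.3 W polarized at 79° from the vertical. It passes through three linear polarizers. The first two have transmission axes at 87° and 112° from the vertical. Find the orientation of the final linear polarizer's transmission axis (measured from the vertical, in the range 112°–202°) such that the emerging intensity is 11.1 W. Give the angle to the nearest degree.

By Malus's law, I₁ = I₀ cos²(87° − 79°) = I₀ cos²(8°) = 0.9806 I₀.
I₂ = I₁ cos²(112° − 87°) = 0.9806 I₀ · cos²(25°) = 0.8055 I₀.
Target fraction: 11.1 / 18.3 W = 0.6066 of I₀.
Need I₃/I₀ = 0.6066, so cos²(θ − 112°) = 0.6066 / 0.8055 = 0.753.
θ − 112° = arccos(√0.753) = 29.8°, giving θ ≈ 112 + 29.8 = 141.8°.

θ ≈ 142°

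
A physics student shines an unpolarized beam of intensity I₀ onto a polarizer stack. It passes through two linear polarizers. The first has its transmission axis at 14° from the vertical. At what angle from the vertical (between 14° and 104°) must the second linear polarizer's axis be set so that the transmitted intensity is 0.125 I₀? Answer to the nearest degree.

θ ≈ 74°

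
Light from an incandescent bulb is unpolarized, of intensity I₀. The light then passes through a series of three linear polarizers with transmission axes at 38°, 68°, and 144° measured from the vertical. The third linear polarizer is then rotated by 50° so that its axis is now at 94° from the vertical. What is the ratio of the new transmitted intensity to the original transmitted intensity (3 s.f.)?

I_new/I_old ≈ 13.8

Before rotation:
Unpolarized light through the first polarizer → I₁ = ½ I₀, now polarized at 38°.
I₂ = I₁ cos²(68° − 38°) = 0.5 I₀ · cos²(30°) = 0.375 I₀.
I₃ = I₂ cos²(144° − 68°) = 0.375 I₀ · cos²(76°) = 0.02195 I₀.
After rotation:
Unpolarized light through the first polarizer → I₁ = ½ I₀, now polarized at 38°.
I₂ = I₁ cos²(68° − 38°) = 0.5 I₀ · cos²(30°) = 0.375 I₀.
I₃ = I₂ cos²(94° − 68°) = 0.375 I₀ · cos²(26°) = 0.3029 I₀.
Ratio = 0.3029 / 0.02195 = 13.8.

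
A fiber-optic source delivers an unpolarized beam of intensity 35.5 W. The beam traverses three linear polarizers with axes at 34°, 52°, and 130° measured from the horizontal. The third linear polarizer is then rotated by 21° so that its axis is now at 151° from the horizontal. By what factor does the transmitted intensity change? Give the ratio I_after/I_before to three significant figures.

I_new/I_old ≈ 0.566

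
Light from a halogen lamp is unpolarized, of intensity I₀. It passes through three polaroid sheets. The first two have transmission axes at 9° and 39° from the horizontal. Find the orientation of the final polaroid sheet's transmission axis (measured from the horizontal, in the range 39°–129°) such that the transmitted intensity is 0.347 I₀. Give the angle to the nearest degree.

θ ≈ 55°

Unpolarized light through the first polarizer → I₁ = ½ I₀, now polarized at 9°.
I₂ = I₁ cos²(39° − 9°) = 0.5 I₀ · cos²(30°) = 0.375 I₀.
Need I₃/I₀ = 0.347, so cos²(θ − 39°) = 0.347 / 0.375 = 0.9253.
θ − 39° = arccos(√0.9253) = 15.9°, giving θ ≈ 39 + 15.9 = 54.9°.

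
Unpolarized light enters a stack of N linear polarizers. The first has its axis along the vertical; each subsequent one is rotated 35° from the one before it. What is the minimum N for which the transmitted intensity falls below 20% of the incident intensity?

First polarizer halves the unpolarized light: factor 1/2.
Each further stage multiplies by cos²(35°) = 0.671.
After N polarizers: T = 0.5·0.671^(N−1). Require T < 0.20 ⇒ N−1 > ln(0.20/0.5)/ln(0.671) = 2.30, so N−1 ≥ 3 and N = 4.
Check: N=4 gives T = 0.1511 < 0.20; N=3 gives T = 0.2251.

N = 4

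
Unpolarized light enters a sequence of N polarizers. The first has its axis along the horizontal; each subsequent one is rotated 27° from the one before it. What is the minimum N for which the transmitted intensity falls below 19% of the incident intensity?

N = 6

First polarizer halves the unpolarized light: factor 1/2.
Each further stage multiplies by cos²(27°) = 0.7939.
After N polarizers: T = 0.5·0.7939^(N−1). Require T < 0.19 ⇒ N−1 > ln(0.19/0.5)/ln(0.7939) = 4.19, so N−1 ≥ 5 and N = 6.
Check: N=6 gives T = 0.1577 < 0.19; N=5 gives T = 0.1986.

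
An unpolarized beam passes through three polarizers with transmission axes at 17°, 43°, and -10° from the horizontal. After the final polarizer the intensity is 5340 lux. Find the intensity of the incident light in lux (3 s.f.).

I₀ ≈ 3.65e4 lux

Unpolarized light through the first polarizer → I₁ = ½ I₀, now polarized at 17°.
I₂ = I₁ cos²(43° − 17°) = 0.5 I₀ · cos²(26°) = 0.4039 I₀.
I₃ = I₂ cos²(-10° − 43°) = 0.4039 I₀ · cos²(53°) = 0.1463 I₀.
So 5340 lux = 0.1463 I₀, giving I₀ = 5340/0.1463 = 3.65e+04 lux.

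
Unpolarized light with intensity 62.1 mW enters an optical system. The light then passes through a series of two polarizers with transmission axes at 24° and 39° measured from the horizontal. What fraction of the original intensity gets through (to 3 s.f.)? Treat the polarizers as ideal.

Unpolarized light through the first polarizer → I₁ = 62.1 mW/2 = 31.05 mW, polarized at 24°.
I₂ = I₁ · cos²(15°) = 31.05 · 0.933 = 28.97 mW.
Transmitted fraction = 0.4665.

I/I₀ ≈ 0.467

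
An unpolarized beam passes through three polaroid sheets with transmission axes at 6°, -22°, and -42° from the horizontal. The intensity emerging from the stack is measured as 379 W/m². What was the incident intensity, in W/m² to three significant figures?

I₀ ≈ 1100 W/m²

Unpolarized light through the first polarizer → I₁ = ½ I₀, now polarized at 6°.
I₂ = I₁ cos²(-22° − 6°) = 0.5 I₀ · cos²(28°) = 0.3898 I₀.
I₃ = I₂ cos²(-42° + 22°) = 0.3898 I₀ · cos²(20°) = 0.3442 I₀.
So 379 W/m² = 0.3442 I₀, giving I₀ = 379/0.3442 = 1101 W/m².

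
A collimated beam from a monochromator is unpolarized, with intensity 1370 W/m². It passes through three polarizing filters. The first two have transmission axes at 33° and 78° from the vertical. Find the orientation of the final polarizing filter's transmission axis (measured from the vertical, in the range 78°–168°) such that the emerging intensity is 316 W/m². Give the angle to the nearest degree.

Unpolarized light through the first polarizer → I₁ = ½ I₀, now polarized at 33°.
I₂ = I₁ cos²(78° − 33°) = 0.5 I₀ · cos²(45°) = 0.25 I₀.
Target fraction: 316 / 1370 W/m² = 0.2307 of I₀.
Need I₃/I₀ = 0.2307, so cos²(θ − 78°) = 0.2307 / 0.25 = 0.9226.
θ − 78° = arccos(√0.9226) = 16.2°, giving θ ≈ 78 + 16.2 = 94.2°.

θ ≈ 94°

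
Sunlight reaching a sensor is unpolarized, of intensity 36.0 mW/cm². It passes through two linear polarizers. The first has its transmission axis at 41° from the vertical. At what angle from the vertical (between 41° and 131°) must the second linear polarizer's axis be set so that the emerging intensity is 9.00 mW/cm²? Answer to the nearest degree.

θ ≈ 86°

Unpolarized light through the first polarizer → I₁ = ½ I₀, now polarized at 41°.
Target fraction: 9.00 / 36.0 mW/cm² = 0.25 of I₀.
Need I₂/I₀ = 0.25, so cos²(θ − 41°) = 0.25 / 0.5 = 0.5.
θ − 41° = arccos(√0.5) = 45.0°, giving θ ≈ 41 + 45.0 = 86.0°.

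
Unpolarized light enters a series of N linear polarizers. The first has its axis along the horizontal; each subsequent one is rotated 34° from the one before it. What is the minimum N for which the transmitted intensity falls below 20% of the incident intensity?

First polarizer halves the unpolarized light: factor 1/2.
Each further stage multiplies by cos²(34°) = 0.6873.
After N polarizers: T = 0.5·0.6873^(N−1). Require T < 0.20 ⇒ N−1 > ln(0.20/0.5)/ln(0.6873) = 2.44, so N−1 ≥ 3 and N = 4.
Check: N=4 gives T = 0.1623 < 0.20; N=3 gives T = 0.2362.

N = 4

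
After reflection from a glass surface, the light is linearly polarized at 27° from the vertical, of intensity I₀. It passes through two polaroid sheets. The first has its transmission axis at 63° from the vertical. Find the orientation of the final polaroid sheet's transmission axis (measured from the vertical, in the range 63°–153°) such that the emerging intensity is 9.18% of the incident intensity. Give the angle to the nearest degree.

θ ≈ 131°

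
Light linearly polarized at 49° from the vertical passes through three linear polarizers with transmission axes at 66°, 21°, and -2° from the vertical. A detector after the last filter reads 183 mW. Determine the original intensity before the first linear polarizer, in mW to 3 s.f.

I₀ ≈ 472 mW

I₁ = I₀ cos²(66° − 49°) = I₀ cos²(17°) = 0.9145 I₀.
I₂ = I₁ cos²(21° − 66°) = 0.9145 I₀ · cos²(45°) = 0.4573 I₀.
I₃ = I₂ cos²(-2° − 21°) = 0.4573 I₀ · cos²(23°) = 0.3874 I₀.
So 183 mW = 0.3874 I₀, giving I₀ = 183/0.3874 = 472.3 mW.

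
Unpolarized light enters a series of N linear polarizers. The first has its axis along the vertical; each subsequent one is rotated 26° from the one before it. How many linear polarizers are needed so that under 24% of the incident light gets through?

N = 5

First polarizer halves the unpolarized light: factor 1/2.
Each further stage multiplies by cos²(26°) = 0.8078.
After N polarizers: T = 0.5·0.8078^(N−1). Require T < 0.24 ⇒ N−1 > ln(0.24/0.5)/ln(0.8078) = 3.44, so N−1 ≥ 4 and N = 5.
Check: N=5 gives T = 0.2129 < 0.24; N=4 gives T = 0.2636.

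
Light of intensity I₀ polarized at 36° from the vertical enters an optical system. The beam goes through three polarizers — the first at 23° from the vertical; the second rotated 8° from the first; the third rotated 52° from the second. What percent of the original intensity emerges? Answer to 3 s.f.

I₁ = I₀ cos²(23° − 36°) = I₀ cos²(13°) = 0.9494 I₀.
I₂ = I₁ cos²(8°) = 0.9494 · 0.9806 I₀ = 0.931 I₀.
I₃ = I₂ cos²(52°) = 0.931 · 0.379 I₀ = 0.3529 I₀.
That is 35.29% of the incident intensity.

≈ 35.3%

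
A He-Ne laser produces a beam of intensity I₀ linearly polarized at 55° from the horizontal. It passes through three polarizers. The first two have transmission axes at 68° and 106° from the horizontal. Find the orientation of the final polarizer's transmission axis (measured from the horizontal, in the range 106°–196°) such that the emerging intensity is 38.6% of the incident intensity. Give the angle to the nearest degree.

I₁ = I₀ cos²(68° − 55°) = I₀ cos²(13°) = 0.9494 I₀.
I₂ = I₁ cos²(106° − 68°) = 0.9494 I₀ · cos²(38°) = 0.5895 I₀.
Need I₃/I₀ = 0.386, so cos²(θ − 106°) = 0.386 / 0.5895 = 0.6547.
θ − 106° = arccos(√0.6547) = 36.0°, giving θ ≈ 106 + 36.0 = 142.0°.

θ ≈ 142°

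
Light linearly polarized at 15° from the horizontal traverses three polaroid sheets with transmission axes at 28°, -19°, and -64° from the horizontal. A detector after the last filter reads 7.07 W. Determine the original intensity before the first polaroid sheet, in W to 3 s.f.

I₀ ≈ 32.0 W

By Malus's law, I₁ = I₀ cos²(28° − 15°) = I₀ cos²(13°) = 0.9494 I₀.
I₂ = I₁ cos²(-19° − 28°) = 0.9494 I₀ · cos²(47°) = 0.4416 I₀.
I₃ = I₂ cos²(-64° + 19°) = 0.4416 I₀ · cos²(45°) = 0.2208 I₀.
So 7.07 W = 0.2208 I₀, giving I₀ = 7.07/0.2208 = 32.02 W.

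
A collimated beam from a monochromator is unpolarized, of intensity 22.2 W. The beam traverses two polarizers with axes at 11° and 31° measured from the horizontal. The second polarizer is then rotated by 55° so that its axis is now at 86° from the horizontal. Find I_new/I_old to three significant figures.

I_new/I_old ≈ 0.0759

Before rotation:
Unpolarized light through the first polarizer → I₁ = ½ I₀, now polarized at 11°.
I₂ = I₁ cos²(31° − 11°) = 0.5 I₀ · cos²(20°) = 0.4415 I₀.
After rotation:
Unpolarized light through the first polarizer → I₁ = ½ I₀, now polarized at 11°.
I₂ = I₁ cos²(86° − 11°) = 0.5 I₀ · cos²(75°) = 0.03349 I₀.
Ratio = 0.03349 / 0.4415 = 0.07586.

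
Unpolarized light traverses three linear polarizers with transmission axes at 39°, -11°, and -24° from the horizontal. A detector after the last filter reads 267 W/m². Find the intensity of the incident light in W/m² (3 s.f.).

Unpolarized light through the first polarizer → I₁ = ½ I₀, now polarized at 39°.
I₂ = I₁ cos²(-11° − 39°) = 0.5 I₀ · cos²(50°) = 0.2066 I₀.
I₃ = I₂ cos²(-24° + 11°) = 0.2066 I₀ · cos²(13°) = 0.1961 I₀.
So 267 W/m² = 0.1961 I₀, giving I₀ = 267/0.1961 = 1361 W/m².

I₀ ≈ 1360 W/m²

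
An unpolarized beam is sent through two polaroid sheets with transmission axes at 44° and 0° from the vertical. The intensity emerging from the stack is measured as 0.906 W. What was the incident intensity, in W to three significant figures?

Unpolarized light through the first polarizer → I₁ = ½ I₀, now polarized at 44°.
I₂ = I₁ cos²(0° − 44°) = 0.5 I₀ · cos²(44°) = 0.2587 I₀.
So 0.906 W = 0.2587 I₀, giving I₀ = 0.906/0.2587 = 3.502 W.

I₀ ≈ 3.50 W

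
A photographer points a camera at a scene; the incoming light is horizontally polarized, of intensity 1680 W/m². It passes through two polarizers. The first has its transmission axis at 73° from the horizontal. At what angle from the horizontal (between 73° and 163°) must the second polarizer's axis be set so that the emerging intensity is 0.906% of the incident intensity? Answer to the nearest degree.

θ ≈ 144°

I₁ = I₀ cos²(73° − 0°) = I₀ cos²(73°) = 0.08548 I₀.
Need I₂/I₀ = 0.00906, so cos²(θ − 73°) = 0.00906 / 0.08548 = 0.106.
θ − 73° = arccos(√0.106) = 71.0°, giving θ ≈ 73 + 71.0 = 144.0°.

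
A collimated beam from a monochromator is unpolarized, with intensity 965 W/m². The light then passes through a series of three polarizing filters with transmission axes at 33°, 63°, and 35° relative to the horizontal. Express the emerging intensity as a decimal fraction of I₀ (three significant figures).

I/I₀ ≈ 0.292

Unpolarized light through the first polarizer → I₁ = 965 W/m²/2 = 482.5 W/m², polarized at 33°.
I₂ = I₁ · cos²(30°) = 482.5 · 0.75 = 361.9 W/m².
I₃ = I₂ · cos²(28°) = 361.9 · 0.7796 = 282.1 W/m².
Transmitted fraction = 0.2923.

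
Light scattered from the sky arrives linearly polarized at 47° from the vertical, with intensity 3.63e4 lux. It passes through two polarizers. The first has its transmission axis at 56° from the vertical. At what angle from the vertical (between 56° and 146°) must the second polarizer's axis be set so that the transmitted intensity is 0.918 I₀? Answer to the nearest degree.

θ ≈ 70°

I₁ = I₀ cos²(56° − 47°) = I₀ cos²(9°) = 0.9755 I₀.
Need I₂/I₀ = 0.918, so cos²(θ − 56°) = 0.918 / 0.9755 = 0.941.
θ − 56° = arccos(√0.941) = 14.1°, giving θ ≈ 56 + 14.1 = 70.1°.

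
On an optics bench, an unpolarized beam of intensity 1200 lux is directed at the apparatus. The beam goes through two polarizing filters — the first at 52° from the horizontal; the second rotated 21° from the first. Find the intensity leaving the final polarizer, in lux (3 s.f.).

I ≈ 523 lux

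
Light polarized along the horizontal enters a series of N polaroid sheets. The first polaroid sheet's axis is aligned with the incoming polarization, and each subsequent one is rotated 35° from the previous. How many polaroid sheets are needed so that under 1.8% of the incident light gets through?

First polarizer is aligned with the polarization: full transmission.
Each further stage multiplies by cos²(35°) = 0.671.
After N polarizers: T = 0.671^(N−1). Require T < 0.018 ⇒ N−1 > ln(0.018)/ln(0.671) = 10.07, so N−1 ≥ 11 and N = 12.
Check: N=12 gives T = 0.01242 < 0.018; N=11 gives T = 0.01851.

N = 12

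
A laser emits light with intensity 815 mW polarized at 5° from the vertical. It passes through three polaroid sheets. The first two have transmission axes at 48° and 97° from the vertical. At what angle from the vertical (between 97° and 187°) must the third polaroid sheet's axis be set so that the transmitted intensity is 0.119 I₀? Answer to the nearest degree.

I₁ = I₀ cos²(48° − 5°) = I₀ cos²(43°) = 0.5349 I₀.
I₂ = I₁ cos²(97° − 48°) = 0.5349 I₀ · cos²(49°) = 0.2302 I₀.
Need I₃/I₀ = 0.119, so cos²(θ − 97°) = 0.119 / 0.2302 = 0.5169.
θ − 97° = arccos(√0.5169) = 44.0°, giving θ ≈ 97 + 44.0 = 141.0°.

θ ≈ 141°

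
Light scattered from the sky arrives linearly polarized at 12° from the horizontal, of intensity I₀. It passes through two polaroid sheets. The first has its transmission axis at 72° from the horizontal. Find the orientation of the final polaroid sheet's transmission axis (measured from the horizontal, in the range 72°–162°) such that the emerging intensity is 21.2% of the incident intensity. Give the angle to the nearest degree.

I₁ = I₀ cos²(72° − 12°) = I₀ cos²(60°) = 0.25 I₀.
Need I₂/I₀ = 0.212, so cos²(θ − 72°) = 0.212 / 0.25 = 0.848.
θ − 72° = arccos(√0.848) = 22.9°, giving θ ≈ 72 + 22.9 = 94.9°.

θ ≈ 95°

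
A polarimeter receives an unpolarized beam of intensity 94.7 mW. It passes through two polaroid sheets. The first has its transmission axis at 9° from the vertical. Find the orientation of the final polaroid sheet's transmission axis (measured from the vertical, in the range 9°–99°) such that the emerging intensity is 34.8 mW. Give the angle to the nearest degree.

Unpolarized light through the first polarizer → I₁ = ½ I₀, now polarized at 9°.
Target fraction: 34.8 / 94.7 mW = 0.3675 of I₀.
Need I₂/I₀ = 0.3675, so cos²(θ − 9°) = 0.3675 / 0.5 = 0.735.
θ − 9° = arccos(√0.735) = 31.0°, giving θ ≈ 9 + 31.0 = 40.0°.

θ ≈ 40°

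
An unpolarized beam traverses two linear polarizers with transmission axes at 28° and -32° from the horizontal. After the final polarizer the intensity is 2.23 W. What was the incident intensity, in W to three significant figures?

I₀ ≈ 17.8 W

Unpolarized light through the first polarizer → I₁ = ½ I₀, now polarized at 28°.
I₂ = I₁ cos²(-32° − 28°) = 0.5 I₀ · cos²(60°) = 0.125 I₀.
So 2.23 W = 0.125 I₀, giving I₀ = 2.23/0.125 = 17.84 W.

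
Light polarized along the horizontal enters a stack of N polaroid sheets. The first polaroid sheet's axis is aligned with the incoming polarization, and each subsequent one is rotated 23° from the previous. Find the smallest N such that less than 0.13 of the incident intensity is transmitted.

First polarizer is aligned with the polarization: full transmission.
Each further stage multiplies by cos²(23°) = 0.8473.
After N polarizers: T = 0.8473^(N−1). Require T < 0.13 ⇒ N−1 > ln(0.13)/ln(0.8473) = 12.32, so N−1 ≥ 13 and N = 14.
Check: N=14 gives T = 0.1161 < 0.13; N=13 gives T = 0.137.

N = 14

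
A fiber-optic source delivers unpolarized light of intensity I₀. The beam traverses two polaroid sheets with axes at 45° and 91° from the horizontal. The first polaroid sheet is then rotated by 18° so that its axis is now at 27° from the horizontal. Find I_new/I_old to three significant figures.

I_new/I_old ≈ 0.398

Before rotation:
Unpolarized light through the first polarizer → I₁ = ½ I₀, now polarized at 45°.
I₂ = I₁ cos²(91° − 45°) = 0.5 I₀ · cos²(46°) = 0.2413 I₀.
After rotation:
Unpolarized light through the first polarizer → I₁ = ½ I₀, now polarized at 27°.
I₂ = I₁ cos²(91° − 27°) = 0.5 I₀ · cos²(64°) = 0.09608 I₀.
Ratio = 0.09608 / 0.2413 = 0.3982.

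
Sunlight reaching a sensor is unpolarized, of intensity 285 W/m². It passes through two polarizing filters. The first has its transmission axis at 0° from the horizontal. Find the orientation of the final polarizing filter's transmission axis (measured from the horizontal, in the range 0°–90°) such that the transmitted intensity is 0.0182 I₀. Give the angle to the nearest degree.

θ ≈ 79°

Unpolarized light through the first polarizer → I₁ = ½ I₀, now polarized at 0°.
Need I₂/I₀ = 0.0182, so cos²(θ − 0°) = 0.0182 / 0.5 = 0.0364.
θ − 0° = arccos(√0.0364) = 79.0°, giving θ ≈ 0 + 79.0 = 79.0°.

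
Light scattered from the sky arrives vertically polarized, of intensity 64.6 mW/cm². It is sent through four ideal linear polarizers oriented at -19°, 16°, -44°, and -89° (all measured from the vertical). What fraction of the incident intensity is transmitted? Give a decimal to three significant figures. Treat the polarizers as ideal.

I₁ = 64.6 mW/cm² · cos²(19°) = 57.75 mW/cm².
I₂ = I₁ · cos²(35°) = 57.75 · 0.671 = 38.75 mW/cm².
I₃ = I₂ · cos²(60°) = 38.75 · 0.25 = 9.688 mW/cm².
I₄ = I₃ · cos²(45°) = 9.688 · 0.5 = 4.844 mW/cm².
Transmitted fraction = 0.07499.

I/I₀ ≈ 0.0750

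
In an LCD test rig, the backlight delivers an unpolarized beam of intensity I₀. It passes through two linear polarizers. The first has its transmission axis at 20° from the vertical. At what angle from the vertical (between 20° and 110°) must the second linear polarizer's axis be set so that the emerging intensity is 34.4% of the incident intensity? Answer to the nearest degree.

θ ≈ 54°

Unpolarized light through the first polarizer → I₁ = ½ I₀, now polarized at 20°.
Need I₂/I₀ = 0.344, so cos²(θ − 20°) = 0.344 / 0.5 = 0.688.
θ − 20° = arccos(√0.688) = 34.0°, giving θ ≈ 20 + 34.0 = 54.0°.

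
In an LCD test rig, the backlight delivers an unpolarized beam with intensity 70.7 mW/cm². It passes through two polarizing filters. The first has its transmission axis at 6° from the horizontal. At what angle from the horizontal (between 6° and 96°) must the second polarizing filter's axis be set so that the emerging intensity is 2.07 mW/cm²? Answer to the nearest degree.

Unpolarized light through the first polarizer → I₁ = ½ I₀, now polarized at 6°.
Target fraction: 2.07 / 70.7 mW/cm² = 0.02928 of I₀.
Need I₂/I₀ = 0.02928, so cos²(θ − 6°) = 0.02928 / 0.5 = 0.05856.
θ − 6° = arccos(√0.05856) = 76.0°, giving θ ≈ 6 + 76.0 = 82.0°.

θ ≈ 82°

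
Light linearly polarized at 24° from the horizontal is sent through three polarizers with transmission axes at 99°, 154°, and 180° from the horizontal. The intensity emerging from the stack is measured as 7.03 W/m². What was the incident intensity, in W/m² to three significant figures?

I₀ ≈ 395 W/m²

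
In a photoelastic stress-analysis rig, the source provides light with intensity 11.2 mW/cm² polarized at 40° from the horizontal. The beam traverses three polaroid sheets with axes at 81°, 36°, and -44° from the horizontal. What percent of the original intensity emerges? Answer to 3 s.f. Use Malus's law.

By Malus's law, I₁ = 11.2 mW/cm² · cos²(41°) = 6.379 mW/cm².
I₂ = I₁ · cos²(45°) = 6.379 · 0.5 = 3.19 mW/cm².
I₃ = I₂ · cos²(80°) = 3.19 · 0.03015 = 0.09618 mW/cm².
That is 0.8588% of the incident intensity.

≈ 0.859%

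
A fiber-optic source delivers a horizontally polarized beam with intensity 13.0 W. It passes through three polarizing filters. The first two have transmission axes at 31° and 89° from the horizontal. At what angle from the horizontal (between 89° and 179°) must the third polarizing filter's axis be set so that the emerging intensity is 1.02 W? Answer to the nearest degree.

By Malus's law, I₁ = I₀ cos²(31° − 0°) = I₀ cos²(31°) = 0.7347 I₀.
I₂ = I₁ cos²(89° − 31°) = 0.7347 I₀ · cos²(58°) = 0.2063 I₀.
Target fraction: 1.02 / 13.0 W = 0.07846 of I₀.
Need I₃/I₀ = 0.07846, so cos²(θ − 89°) = 0.07846 / 0.2063 = 0.3803.
θ − 89° = arccos(√0.3803) = 51.9°, giving θ ≈ 89 + 51.9 = 140.9°.

θ ≈ 141°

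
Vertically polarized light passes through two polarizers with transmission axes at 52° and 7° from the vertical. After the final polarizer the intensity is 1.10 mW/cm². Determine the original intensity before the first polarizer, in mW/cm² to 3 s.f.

I₀ ≈ 5.80 mW/cm²

By Malus's law, I₁ = I₀ cos²(52° − 0°) = I₀ cos²(52°) = 0.379 I₀.
I₂ = I₁ cos²(7° − 52°) = 0.379 I₀ · cos²(45°) = 0.1895 I₀.
So 1.10 mW/cm² = 0.1895 I₀, giving I₀ = 1.10/0.1895 = 5.804 mW/cm².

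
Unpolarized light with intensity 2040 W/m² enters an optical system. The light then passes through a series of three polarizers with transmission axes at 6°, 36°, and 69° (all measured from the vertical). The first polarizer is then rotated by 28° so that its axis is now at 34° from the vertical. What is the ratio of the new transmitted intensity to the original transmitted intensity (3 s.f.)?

I_new/I_old ≈ 1.33

Before rotation:
Unpolarized light through the first polarizer → I₁ = ½ I₀, now polarized at 6°.
I₂ = I₁ cos²(36° − 6°) = 0.5 I₀ · cos²(30°) = 0.375 I₀.
I₃ = I₂ cos²(69° − 36°) = 0.375 I₀ · cos²(33°) = 0.2638 I₀.
After rotation:
Unpolarized light through the first polarizer → I₁ = ½ I₀, now polarized at 34°.
I₂ = I₁ cos²(36° − 34°) = 0.5 I₀ · cos²(2°) = 0.4994 I₀.
I₃ = I₂ cos²(69° − 36°) = 0.4994 I₀ · cos²(33°) = 0.3513 I₀.
Ratio = 0.3513 / 0.2638 = 1.332.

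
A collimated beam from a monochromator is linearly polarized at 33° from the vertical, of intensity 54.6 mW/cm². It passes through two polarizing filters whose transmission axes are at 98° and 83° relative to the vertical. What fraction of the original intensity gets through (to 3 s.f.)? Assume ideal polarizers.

I₁ = 54.6 mW/cm² · cos²(65°) = 9.752 mW/cm².
I₂ = I₁ · cos²(15°) = 9.752 · 0.933 = 9.099 mW/cm².
Transmitted fraction = 0.1666.

I/I₀ ≈ 0.167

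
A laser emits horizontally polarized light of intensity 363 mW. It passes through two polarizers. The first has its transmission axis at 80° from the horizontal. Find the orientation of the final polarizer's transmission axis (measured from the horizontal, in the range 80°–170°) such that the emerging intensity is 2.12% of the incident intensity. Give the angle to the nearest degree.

θ ≈ 113°

I₁ = I₀ cos²(80° − 0°) = I₀ cos²(80°) = 0.03015 I₀.
Need I₂/I₀ = 0.0212, so cos²(θ − 80°) = 0.0212 / 0.03015 = 0.7031.
θ − 80° = arccos(√0.7031) = 33.0°, giving θ ≈ 80 + 33.0 = 113.0°.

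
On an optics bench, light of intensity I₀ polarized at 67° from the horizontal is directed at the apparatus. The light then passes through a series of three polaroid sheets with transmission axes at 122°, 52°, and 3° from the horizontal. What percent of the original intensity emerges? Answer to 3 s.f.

≈ 1.66%

I₁ = I₀ cos²(122° − 67°) = I₀ cos²(55°) = 0.329 I₀.
I₂ = I₁ cos²(52° − 122°) = 0.329 I₀ · cos²(70°) = 0.03848 I₀.
I₃ = I₂ cos²(3° − 52°) = 0.03848 I₀ · cos²(49°) = 0.01656 I₀.
That is 1.656% of the incident intensity.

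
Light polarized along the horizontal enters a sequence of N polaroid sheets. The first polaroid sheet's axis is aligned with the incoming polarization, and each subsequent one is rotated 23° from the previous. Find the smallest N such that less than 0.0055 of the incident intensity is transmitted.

N = 33

First polarizer is aligned with the polarization: full transmission.
Each further stage multiplies by cos²(23°) = 0.8473.
After N polarizers: T = 0.8473^(N−1). Require T < 0.0055 ⇒ N−1 > ln(0.0055)/ln(0.8473) = 31.41, so N−1 ≥ 32 and N = 33.
Check: N=33 gives T = 0.004985 < 0.0055; N=32 gives T = 0.005883.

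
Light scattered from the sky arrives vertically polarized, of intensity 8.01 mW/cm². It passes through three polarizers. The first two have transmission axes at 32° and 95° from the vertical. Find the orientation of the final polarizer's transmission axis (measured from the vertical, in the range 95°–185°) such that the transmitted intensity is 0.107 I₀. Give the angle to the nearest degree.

I₁ = I₀ cos²(32° − 0°) = I₀ cos²(32°) = 0.7192 I₀.
I₂ = I₁ cos²(95° − 32°) = 0.7192 I₀ · cos²(63°) = 0.1482 I₀.
Need I₃/I₀ = 0.107, so cos²(θ − 95°) = 0.107 / 0.1482 = 0.7219.
θ − 95° = arccos(√0.7219) = 31.8°, giving θ ≈ 95 + 31.8 = 126.8°.

θ ≈ 127°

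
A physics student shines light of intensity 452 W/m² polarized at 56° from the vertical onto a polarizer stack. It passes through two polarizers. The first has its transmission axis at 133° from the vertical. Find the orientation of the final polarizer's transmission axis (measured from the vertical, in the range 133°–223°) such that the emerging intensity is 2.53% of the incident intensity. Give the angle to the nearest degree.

By Malus's law, I₁ = I₀ cos²(133° − 56°) = I₀ cos²(77°) = 0.0506 I₀.
Need I₂/I₀ = 0.0253, so cos²(θ − 133°) = 0.0253 / 0.0506 = 0.5.
θ − 133° = arccos(√0.5) = 45.0°, giving θ ≈ 133 + 45.0 = 178.0°.

θ ≈ 178°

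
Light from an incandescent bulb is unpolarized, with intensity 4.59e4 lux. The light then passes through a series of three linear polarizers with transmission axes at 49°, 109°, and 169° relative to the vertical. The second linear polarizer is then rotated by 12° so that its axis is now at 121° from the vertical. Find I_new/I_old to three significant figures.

I_new/I_old ≈ 0.684

Before rotation:
Unpolarized light through the first polarizer → I₁ = ½ I₀, now polarized at 49°.
I₂ = I₁ cos²(109° − 49°) = 0.5 I₀ · cos²(60°) = 0.125 I₀.
I₃ = I₂ cos²(169° − 109°) = 0.125 I₀ · cos²(60°) = 0.03125 I₀.
After rotation:
Unpolarized light through the first polarizer → I₁ = ½ I₀, now polarized at 49°.
I₂ = I₁ cos²(121° − 49°) = 0.5 I₀ · cos²(72°) = 0.04775 I₀.
I₃ = I₂ cos²(169° − 121°) = 0.04775 I₀ · cos²(48°) = 0.02138 I₀.
Ratio = 0.02138 / 0.03125 = 0.6841.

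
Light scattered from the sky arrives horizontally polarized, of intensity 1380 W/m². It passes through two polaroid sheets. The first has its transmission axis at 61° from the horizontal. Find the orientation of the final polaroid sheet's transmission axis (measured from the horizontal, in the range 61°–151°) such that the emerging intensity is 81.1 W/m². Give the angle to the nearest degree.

By Malus's law, I₁ = I₀ cos²(61° − 0°) = I₀ cos²(61°) = 0.235 I₀.
Target fraction: 81.1 / 1380 W/m² = 0.05877 of I₀.
Need I₂/I₀ = 0.05877, so cos²(θ − 61°) = 0.05877 / 0.235 = 0.25.
θ − 61° = arccos(√0.25) = 60.0°, giving θ ≈ 61 + 60.0 = 121.0°.

θ ≈ 121°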